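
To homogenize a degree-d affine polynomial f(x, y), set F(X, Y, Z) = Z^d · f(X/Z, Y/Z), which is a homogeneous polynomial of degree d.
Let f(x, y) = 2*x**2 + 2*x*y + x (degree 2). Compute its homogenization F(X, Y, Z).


F(X, Y, Z) = 2*X**2 + 2*X*Y + X*Z

deg(f) = 2.
Substitute x = X/Z, y = Y/Z into f, then multiply by Z^2.
  monomial 2·x^2·y^0 ↦ 2·X^2·Y^0·Z^0.
  monomial 2·x^1·y^1 ↦ 2·X^1·Y^1·Z^0.
  monomial 1·x^1·y^0 ↦ 1·X^1·Y^0·Z^1.
Collecting: F(X, Y, Z) = 2*X**2 + 2*X*Y + X*Z.


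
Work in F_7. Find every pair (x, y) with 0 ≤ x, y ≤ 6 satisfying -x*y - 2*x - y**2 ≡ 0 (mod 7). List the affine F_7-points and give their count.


Affine F_7-points: {(0, 0), (1, 3), (2, 1), (2, 4), (6, 2), (6, 6)}; count = 6.

For each of the 49 pairs (x, y) ∈ F_7², evaluate f(x, y) mod 7. Record the zeros.
  x = 0: [0↦0, 1↦6, 2↦3, 3↦5, 4↦5, 5↦3, 6↦6]  zeros at y ∈ {0}
  x = 1: [0↦5, 1↦3, 2↦6, 3↦0, 4↦6, 5↦3, 6↦5]  zeros at y ∈ {3}
  x = 2: [0↦3, 1↦0, 2↦2, 3↦2, 4↦0, 5↦3, 6↦4]  zeros at y ∈ {1, 4}
  x = 3: [0↦1, 1↦4, 2↦5, 3↦4, 4↦1, 5↦3, 6↦3]  zeros at y ∈ ∅
  x = 4: [0↦6, 1↦1, 2↦1, 3↦6, 4↦2, 5↦3, 6↦2]  zeros at y ∈ ∅
  x = 5: [0↦4, 1↦5, 2↦4, 3↦1, 4↦3, 5↦3, 6↦1]  zeros at y ∈ ∅
  x = 6: [0↦2, 1↦2, 2↦0, 3↦3, 4↦4, 5↦3, 6↦0]  zeros at y ∈ {2, 6}
Collecting zeros: affine points = {(0, 0), (1, 3), (2, 1), (2, 4), (6, 2), (6, 6)}.
Total count |C(F_7)_aff| = 6.


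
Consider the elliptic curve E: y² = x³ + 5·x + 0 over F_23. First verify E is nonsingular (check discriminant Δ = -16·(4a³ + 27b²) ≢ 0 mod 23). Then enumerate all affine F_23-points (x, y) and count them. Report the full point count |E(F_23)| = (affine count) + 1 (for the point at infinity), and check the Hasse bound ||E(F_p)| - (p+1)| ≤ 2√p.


Affine points = {(0, 0), (1, 11), (1, 12), (2, 8), (2, 15), (5, 9), (5, 14), (6, 4), (6, 19), (8, 0), (11, 11), (11, 12), (13, 10), (13, 13), (14, 10), (14, 13), (15, 0), (16, 6), (16, 17), (19, 10), (19, 13), (20, 2), (20, 21)}; affine count = 23; |E(F_23)| = 24.

Discriminant check: Δ ∝ 4a³ + 27b² = 4·5³ + 27·0² = 4·125 + 27·0 ≡ 17 (mod 23). Nonzero ⇒ E is nonsingular.
For each x ∈ F_23, compute rhs = x³ + 5·x + 0 mod 23, then count y ∈ F_23 with y² ≡ rhs.
  x = 0: rhs = 0, matching y values: 0 (1 points).
  x = 1: rhs = 6, matching y values: 11, 12 (2 points).
  x = 2: rhs = 18, matching y values: 8, 15 (2 points).
  x = 3: rhs = 19, matching y values: none (0 points).
  x = 4: rhs = 15, matching y values: none (0 points).
  x = 5: rhs = 12, matching y values: 9, 14 (2 points).
  x = 6: rhs = 16, matching y values: 4, 19 (2 points).
  x = 7: rhs = 10, matching y values: none (0 points).
  x = 8: rhs = 0, matching y values: 0 (1 points).
  x = 9: rhs = 15, matching y values: none (0 points).
  x = 10: rhs = 15, matching y values: none (0 points).
  x = 11: rhs = 6, matching y values: 11, 12 (2 points).
  x = 12: rhs = 17, matching y values: none (0 points).
  x = 13: rhs = 8, matching y values: 10, 13 (2 points).
  x = 14: rhs = 8, matching y values: 10, 13 (2 points).
  x = 15: rhs = 0, matching y values: 0 (1 points).
  x = 16: rhs = 13, matching y values: 6, 17 (2 points).
  x = 17: rhs = 7, matching y values: none (0 points).
  x = 18: rhs = 11, matching y values: none (0 points).
  x = 19: rhs = 8, matching y values: 10, 13 (2 points).
  x = 20: rhs = 4, matching y values: 2, 21 (2 points).
  x = 21: rhs = 5, matching y values: none (0 points).
  x = 22: rhs = 17, matching y values: none (0 points).
Total affine count: 23.
Full point count |E(F_23)| = 23 + 1 = 24.
Hasse bound: |24 − (23+1)| = |0| = 0 ≤ 2√23 ≈ 9.5917 ✓.


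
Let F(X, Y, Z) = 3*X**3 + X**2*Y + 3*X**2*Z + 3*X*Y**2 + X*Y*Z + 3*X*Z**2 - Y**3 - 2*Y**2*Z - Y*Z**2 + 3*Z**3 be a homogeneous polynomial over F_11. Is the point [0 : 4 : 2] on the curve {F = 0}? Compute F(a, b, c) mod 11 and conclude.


F(0,4,2) ≡ 1 (mod 11); P is NOT on the curve.

Evaluate F(0, 4, 2) term-by-term (mod 11).
  3*X**3 ↦ 3·0·1·1 = 0
  X**2*Y ↦ 1·0·4·1 = 0
  3*X**2*Z ↦ 3·0·1·2 = 0
  3*X*Y**2 ↦ 3·0·16·1 = 0
  X*Y*Z ↦ 1·0·4·2 = 0
  3*X*Z**2 ↦ 3·0·1·4 = 0
  -Y**3 ↦ -1·1·64·1 = -64
  -2*Y**2*Z ↦ -2·1·16·2 = -64
  -Y*Z**2 ↦ -1·1·4·4 = -16
  3*Z**3 ↦ 3·1·1·8 = 24
Sum: F(0, 4, 2) = (0) + (0) + (0) + (0) + (0) + (0) + (-64) + (-64) + (-16) + (24) = -120.
Reducing mod 11: -120 ≡ 1 (mod 11).
Since F(a, b, c) ≡ 1 ≠ 0 (mod 11), P does NOT lie on the curve.


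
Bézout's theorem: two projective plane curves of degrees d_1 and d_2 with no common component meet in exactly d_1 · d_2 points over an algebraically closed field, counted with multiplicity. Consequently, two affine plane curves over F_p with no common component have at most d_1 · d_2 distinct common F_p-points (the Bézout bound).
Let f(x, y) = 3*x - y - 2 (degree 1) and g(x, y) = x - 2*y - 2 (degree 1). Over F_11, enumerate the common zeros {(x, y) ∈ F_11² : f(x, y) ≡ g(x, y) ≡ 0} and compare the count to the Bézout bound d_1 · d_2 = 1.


Common zeros: {(7, 8)}; count = 1; Bézout bound = 1.

deg(f) = 1, deg(g) = 1, so Bézout bound = 1.
Scan x ∈ F_11. For each x, list the y ∈ F_11 with f(x, y) ≡ 0 and those with g(x, y) ≡ 0 (mod 11); the common zeros in that column are the intersection.
  x = 0: f ≡ 0 at y ∈ {9}; g ≡ 0 at y ∈ {10}; common: ∅.
  x = 1: f ≡ 0 at y ∈ {1}; g ≡ 0 at y ∈ {5}; common: ∅.
  x = 2: f ≡ 0 at y ∈ {4}; g ≡ 0 at y ∈ {0}; common: ∅.
  x = 3: f ≡ 0 at y ∈ {7}; g ≡ 0 at y ∈ {6}; common: ∅.
  x = 4: f ≡ 0 at y ∈ {10}; g ≡ 0 at y ∈ {1}; common: ∅.
  x = 5: f ≡ 0 at y ∈ {2}; g ≡ 0 at y ∈ {7}; common: ∅.
  x = 6: f ≡ 0 at y ∈ {5}; g ≡ 0 at y ∈ {2}; common: ∅.
  x = 7: f ≡ 0 at y ∈ {8}; g ≡ 0 at y ∈ {8}; common: {8}.
  x = 8: f ≡ 0 at y ∈ {0}; g ≡ 0 at y ∈ {3}; common: ∅.
  x = 9: f ≡ 0 at y ∈ {3}; g ≡ 0 at y ∈ {9}; common: ∅.
  x = 10: f ≡ 0 at y ∈ {6}; g ≡ 0 at y ∈ {4}; common: ∅.
Collecting: common zeros = {(7, 8)}, so the count is 1.
Comparison with the Bézout bound: 1 ≤ 1 = deg(f)·deg(g), as expected for curves with no common component (the bound is attained).


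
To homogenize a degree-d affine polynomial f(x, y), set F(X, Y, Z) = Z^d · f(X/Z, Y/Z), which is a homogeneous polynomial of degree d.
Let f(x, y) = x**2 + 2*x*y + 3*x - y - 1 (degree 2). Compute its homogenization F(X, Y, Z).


F(X, Y, Z) = X**2 + 2*X*Y + 3*X*Z - Y*Z - Z**2

deg(f) = 2.
Substitute x = X/Z, y = Y/Z into f, then multiply by Z^2.
  monomial 1·x^2·y^0 ↦ 1·X^2·Y^0·Z^0.
  monomial 2·x^1·y^1 ↦ 2·X^1·Y^1·Z^0.
  monomial 3·x^1·y^0 ↦ 3·X^1·Y^0·Z^1.
  monomial -1·x^0·y^1 ↦ -1·X^0·Y^1·Z^1.
  monomial -1·x^0·y^0 ↦ -1·X^0·Y^0·Z^2.
Collecting: F(X, Y, Z) = X**2 + 2*X*Y + 3*X*Z - Y*Z - Z**2.


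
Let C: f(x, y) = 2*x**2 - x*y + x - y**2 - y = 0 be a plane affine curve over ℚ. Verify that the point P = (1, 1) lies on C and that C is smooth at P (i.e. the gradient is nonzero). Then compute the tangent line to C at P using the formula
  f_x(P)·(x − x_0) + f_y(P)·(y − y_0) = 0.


Tangent line at P: 4*x - 4*y = 0.

Step 1: f(1, 1) = 0, so P lies on C.
Step 2: partial derivatives
  f_x(x, y) = 4*x - y + 1, f_y(x, y) = -x - 2*y - 1.
  f_x(P) = 4, f_y(P) = -4 (gradient nonzero, so P is smooth).
Step 3: tangent line at P: 4·(x − 1) + -4·(y − 1) = 0.
Expanding: 4*x - 4*y = 0.


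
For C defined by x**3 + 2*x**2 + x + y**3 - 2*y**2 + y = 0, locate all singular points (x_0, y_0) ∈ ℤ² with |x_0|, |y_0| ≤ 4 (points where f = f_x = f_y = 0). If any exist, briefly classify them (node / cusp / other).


Singular points: {(-1, 1)}; classification: node.

Compute partial derivatives:
  f_x = 3*x**2 + 4*x + 1.
  f_y = 3*y**2 - 4*y + 1.
Scan x_0 ∈ {−4, ..., 4}. For each x_0, f_y(x_0, y) is a polynomial in y; find its integer roots y ∈ {−4, ..., 4}, then test f_x and f at those candidates.
  x = -4: f_y(-4, y) = 3*y**2 - 4*y + 1; vanishes at y ∈ {1}. (-4, 1): f_x = 33 ≠ 0.
  x = -3: f_y(-3, y) = 3*y**2 - 4*y + 1; vanishes at y ∈ {1}. (-3, 1): f_x = 16 ≠ 0.
  x = -2: f_y(-2, y) = 3*y**2 - 4*y + 1; vanishes at y ∈ {1}. (-2, 1): f_x = 5 ≠ 0.
  x = -1: f_y(-1, y) = 3*y**2 - 4*y + 1; vanishes at y ∈ {1}. (-1, 1): f_x = 0, f = 0 — SINGULAR.
  x = 0: f_y(0, y) = 3*y**2 - 4*y + 1; vanishes at y ∈ {1}. (0, 1): f_x = 1 ≠ 0.
  x = 1: f_y(1, y) = 3*y**2 - 4*y + 1; vanishes at y ∈ {1}. (1, 1): f_x = 8 ≠ 0.
  x = 2: f_y(2, y) = 3*y**2 - 4*y + 1; vanishes at y ∈ {1}. (2, 1): f_x = 21 ≠ 0.
  x = 3: f_y(3, y) = 3*y**2 - 4*y + 1; vanishes at y ∈ {1}. (3, 1): f_x = 40 ≠ 0.
  x = 4: f_y(4, y) = 3*y**2 - 4*y + 1; vanishes at y ∈ {1}. (4, 1): f_x = 65 ≠ 0.
Only singular point on the grid: (-1, 1).
Classify: substitute x = -1 + u, y = 1 + v and expand: f = u**3 - u**2 + v**3 + v**2.
No constant or linear terms (consistent with a singular point). Quadratic part: -u**2 + v**2. Cubic part: u**3 + v**3.
The quadratic part v**2 - u**2 = (v − u)(v + u) splits into two distinct linear factors, so there are two distinct tangent lines y − 1 = ±(x − -1) — this is a node (ordinary double point).
Classification: node.


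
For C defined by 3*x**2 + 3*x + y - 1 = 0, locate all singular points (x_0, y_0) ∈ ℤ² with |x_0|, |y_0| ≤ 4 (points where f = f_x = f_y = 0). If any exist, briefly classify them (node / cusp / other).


No singular points in the scanned grid; C is smooth there.

Compute partial derivatives:
  f_x = 6*x + 3.
  f_y = 1.
f_y = 1 is a nonzero constant, so f_y never vanishes: no point (x, y) can satisfy f = f_x = f_y = 0. In particular no (x, y) ∈ {−4, ..., 4}² is singular; the curve is smooth.


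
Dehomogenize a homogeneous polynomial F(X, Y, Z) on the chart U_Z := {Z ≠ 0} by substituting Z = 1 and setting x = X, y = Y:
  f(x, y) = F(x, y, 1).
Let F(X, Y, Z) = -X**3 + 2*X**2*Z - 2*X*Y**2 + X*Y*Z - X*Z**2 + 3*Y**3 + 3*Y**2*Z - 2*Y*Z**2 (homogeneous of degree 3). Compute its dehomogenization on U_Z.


f(x, y) = -x**3 + 2*x**2 - 2*x*y**2 + x*y - x + 3*y**3 + 3*y**2 - 2*y

On U_Z we set Z = 1. Each monomial c·X^i·Y^j·Z^k in F becomes c·x^i·y^j·1^k = c·x^i·y^j.
Substituting Z = 1: F(X, Y, 1) = -x**3 + 2*x**2 - 2*x*y**2 + x*y - x + 3*y**3 + 3*y**2 - 2*y.
Note: deg(f) ≤ deg(F) = 3; strict inequality happens when F is divisible by Z (lost terms).


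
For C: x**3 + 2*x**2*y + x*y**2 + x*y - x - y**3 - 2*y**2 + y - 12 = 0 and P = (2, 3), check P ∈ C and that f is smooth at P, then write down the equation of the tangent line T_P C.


Tangent line at P: 47*x - 16*y - 46 = 0.

Step 1: f(2, 3) = 0, so P lies on C.
Step 2: partial derivatives
  f_x(x, y) = 3*x**2 + 4*x*y + y**2 + y - 1, f_y(x, y) = 2*x**2 + 2*x*y + x - 3*y**2 - 4*y + 1.
  f_x(P) = 47, f_y(P) = -16 (gradient nonzero, so P is smooth).
Step 3: tangent line at P: 47·(x − 2) + -16·(y − 3) = 0.
Expanding: 47*x - 16*y - 46 = 0.


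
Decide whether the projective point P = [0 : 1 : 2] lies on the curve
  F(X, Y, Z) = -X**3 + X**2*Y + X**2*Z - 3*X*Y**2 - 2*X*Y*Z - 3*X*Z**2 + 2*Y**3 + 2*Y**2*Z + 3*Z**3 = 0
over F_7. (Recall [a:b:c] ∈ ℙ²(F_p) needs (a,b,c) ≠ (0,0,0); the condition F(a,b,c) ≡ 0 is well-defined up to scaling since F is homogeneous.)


F(0,1,2) ≡ 2 (mod 7); P is NOT on the curve.

Evaluate F(0, 1, 2) term-by-term (mod 7).
  -X**3 ↦ -1·0·1·1 = 0
  X**2*Y ↦ 1·0·1·1 = 0
  X**2*Z ↦ 1·0·1·2 = 0
  -3*X*Y**2 ↦ -3·0·1·1 = 0
  -2*X*Y*Z ↦ -2·0·1·2 = 0
  -3*X*Z**2 ↦ -3·0·1·4 = 0
  2*Y**3 ↦ 2·1·1·1 = 2
  2*Y**2*Z ↦ 2·1·1·2 = 4
  3*Z**3 ↦ 3·1·1·8 = 24
Sum: F(0, 1, 2) = (0) + (0) + (0) + (0) + (0) + (0) + (2) + (4) + (24) = 30.
Reducing mod 7: 30 ≡ 2 (mod 7).
Since F(a, b, c) ≡ 2 ≠ 0 (mod 7), P does NOT lie on the curve.


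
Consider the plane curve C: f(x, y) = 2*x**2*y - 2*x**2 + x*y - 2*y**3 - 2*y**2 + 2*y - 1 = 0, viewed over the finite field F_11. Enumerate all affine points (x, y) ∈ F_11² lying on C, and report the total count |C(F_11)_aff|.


Affine F_11-points: {(1, 4), (2, 4), (3, 1), (3, 3), (3, 6), (4, 0), (4, 5), (5, 5), (6, 7), (7, 0), (9, 7), (10, 3)}; count = 12.

For each of the 121 pairs (x, y) ∈ F_11², evaluate f(x, y) mod 11. Record the zeros.
  x = 0: [0↦10, 1↦8, 2↦1, 3↦10, 4↦1, 5↦6, 6↦2, 7↦10, 8↦7, 9↦3, 10↦8]  zeros at y ∈ ∅
  x = 1: [0↦8, 1↦9, 2↦5, 3↦6, 4↦0, 5↦8, 6↦7, 7↦7, 8↦7, 9↦6, 10↦3]  zeros at y ∈ {4}
  x = 2: [0↦2, 1↦10, 2↦2, 3↦10, 4↦0, 5↦4, 6↦10, 7↦6, 8↦2, 9↦8, 10↦1]  zeros at y ∈ {4}
  x = 3: [0↦3, 1↦0, 2↦3, 3↦0, 4↦1, 5↦5, 6↦0, 7↦7, 8↦3, 9↦9, 10↦2]  zeros at y ∈ {1, 3, 6}
  x = 4: [0↦0, 1↦1, 2↦8, 3↦9, 4↦3, 5↦0, 6↦10, 7↦10, 8↦10, 9↦9, 10↦6]  zeros at y ∈ {0, 5}
  x = 5: [0↦4, 1↦2, 2↦6, 3↦4, 4↦6, 5↦0, 6↦7, 7↦4, 8↦1, 9↦8, 10↦2]  zeros at y ∈ {5}
  x = 6: [0↦4, 1↦3, 2↦8, 3↦7, 4↦10, 5↦5, 6↦2, 7↦0, 8↦9, 9↦6, 10↦1]  zeros at y ∈ {7}
  x = 7: [0↦0, 1↦4, 2↦3, 3↦7, 4↦4, 5↦4, 6↦6, 7↦9, 8↦1, 9↦3, 10↦3]  zeros at y ∈ {0}
  x = 8: [0↦3, 1↦5, 2↦2, 3↦4, 4↦10, 5↦8, 6↦8, 7↦9, 8↦10, 9↦10, 10↦8]  zeros at y ∈ ∅
  x = 9: [0↦2, 1↦6, 2↦5, 3↦9, 4↦6, 5↦6, 6↦8, 7↦0, 8↦3, 9↦5, 10↦5]  zeros at y ∈ {7}
  x = 10: [0↦8, 1↦7, 2↦1, 3↦0, 4↦3, 5↦9, 6↦6, 7↦4, 8↦2, 9↦10, 10↦5]  zeros at y ∈ {3}
Collecting zeros: affine points = {(1, 4), (2, 4), (3, 1), (3, 3), (3, 6), (4, 0), (4, 5), (5, 5), (6, 7), (7, 0), (9, 7), (10, 3)}.
Total count |C(F_11)_aff| = 12.


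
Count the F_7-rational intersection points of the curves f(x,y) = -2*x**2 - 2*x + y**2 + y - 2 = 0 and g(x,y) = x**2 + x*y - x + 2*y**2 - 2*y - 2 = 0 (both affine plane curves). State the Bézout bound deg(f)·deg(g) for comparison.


Common zeros: {(2, 0), (6, 5)}; count = 2; Bézout bound = 4.

deg(f) = 2, deg(g) = 2, so Bézout bound = 4.
Scan x ∈ F_7. For each x, list the y ∈ F_7 with f(x, y) ≡ 0 and those with g(x, y) ≡ 0 (mod 7); the common zeros in that column are the intersection.
  x = 0: f ≡ 0 at y ∈ {1, 5}; g ≡ 0 at y ∈ ∅; common: ∅.
  x = 1: f ≡ 0 at y ∈ {2, 4}; g ≡ 0 at y ∈ ∅; common: ∅.
  x = 2: f ≡ 0 at y ∈ {0, 6}; g ≡ 0 at y ∈ {0}; common: {0}.
  x = 3: f ≡ 0 at y ∈ {3}; g ≡ 0 at y ∈ {1, 2}; common: ∅.
  x = 4: f ≡ 0 at y ∈ {0, 6}; g ≡ 0 at y ∈ {1, 5}; common: ∅.
  x = 5: f ≡ 0 at y ∈ {2, 4}; g ≡ 0 at y ∈ ∅; common: ∅.
  x = 6: f ≡ 0 at y ∈ {1, 5}; g ≡ 0 at y ∈ {0, 5}; common: {5}.
Collecting: common zeros = {(2, 0), (6, 5)}, so the count is 2.
Comparison with the Bézout bound: 2 ≤ 4 = deg(f)·deg(g), as expected for curves with no common component (the affine F_7-count falls short of the bound because intersections may lie at infinity, over extension fields, or carry multiplicity).


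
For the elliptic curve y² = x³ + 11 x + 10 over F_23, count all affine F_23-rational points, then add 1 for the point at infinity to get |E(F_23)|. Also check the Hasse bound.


Affine points = {(3, 1), (3, 22), (4, 7), (4, 16), (5, 11), (5, 12), (6, 4), (6, 19), (7, 4), (7, 19), (8, 9), (8, 14), (10, 4), (10, 19), (11, 6), (11, 17), (13, 2), (13, 21), (15, 10), (15, 13), (16, 2), (16, 21), (17, 2), (17, 21), (21, 7), (21, 16)}; affine count = 26; |E(F_23)| = 27.

Discriminant check: Δ ∝ 4a³ + 27b² = 4·11³ + 27·10² = 4·1331 + 27·100 ≡ 20 (mod 23). Nonzero ⇒ E is nonsingular.
For each x ∈ F_23, compute rhs = x³ + 11·x + 10 mod 23, then count y ∈ F_23 with y² ≡ rhs.
  x = 0: rhs = 10, matching y values: none (0 points).
  x = 1: rhs = 22, matching y values: none (0 points).
  x = 2: rhs = 17, matching y values: none (0 points).
  x = 3: rhs = 1, matching y values: 1, 22 (2 points).
  x = 4: rhs = 3, matching y values: 7, 16 (2 points).
  x = 5: rhs = 6, matching y values: 11, 12 (2 points).
  x = 6: rhs = 16, matching y values: 4, 19 (2 points).
  x = 7: rhs = 16, matching y values: 4, 19 (2 points).
  x = 8: rhs = 12, matching y values: 9, 14 (2 points).
  x = 9: rhs = 10, matching y values: none (0 points).
  x = 10: rhs = 16, matching y values: 4, 19 (2 points).
  x = 11: rhs = 13, matching y values: 6, 17 (2 points).
  x = 12: rhs = 7, matching y values: none (0 points).
  x = 13: rhs = 4, matching y values: 2, 21 (2 points).
  x = 14: rhs = 10, matching y values: none (0 points).
  x = 15: rhs = 8, matching y values: 10, 13 (2 points).
  x = 16: rhs = 4, matching y values: 2, 21 (2 points).
  x = 17: rhs = 4, matching y values: 2, 21 (2 points).
  x = 18: rhs = 14, matching y values: none (0 points).
  x = 19: rhs = 17, matching y values: none (0 points).
  x = 20: rhs = 19, matching y values: none (0 points).
  x = 21: rhs = 3, matching y values: 7, 16 (2 points).
  x = 22: rhs = 21, matching y values: none (0 points).
Total affine count: 26.
Full point count |E(F_23)| = 26 + 1 = 27.
Hasse bound: |27 − (23+1)| = |3| = 3 ≤ 2√23 ≈ 9.5917 ✓.


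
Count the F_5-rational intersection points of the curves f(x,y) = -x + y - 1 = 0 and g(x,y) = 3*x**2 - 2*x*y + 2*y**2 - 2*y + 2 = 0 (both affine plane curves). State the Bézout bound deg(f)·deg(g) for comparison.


Common zeros: {(1, 2), (4, 0)}; count = 2; Bézout bound = 2.

deg(f) = 1, deg(g) = 2, so Bézout bound = 2.
Scan x ∈ F_5. For each x, list the y ∈ F_5 with f(x, y) ≡ 0 and those with g(x, y) ≡ 0 (mod 5); the common zeros in that column are the intersection.
  x = 0: f ≡ 0 at y ∈ {1}; g ≡ 0 at y ∈ ∅; common: ∅.
  x = 1: f ≡ 0 at y ∈ {2}; g ≡ 0 at y ∈ {0, 2}; common: {2}.
  x = 2: f ≡ 0 at y ∈ {3}; g ≡ 0 at y ∈ {1, 2}; common: ∅.
  x = 3: f ≡ 0 at y ∈ {4}; g ≡ 0 at y ∈ ∅; common: ∅.
  x = 4: f ≡ 0 at y ∈ {0}; g ≡ 0 at y ∈ {0}; common: {0}.
Collecting: common zeros = {(1, 2), (4, 0)}, so the count is 2.
Comparison with the Bézout bound: 2 ≤ 2 = deg(f)·deg(g), as expected for curves with no common component (the bound is attained).


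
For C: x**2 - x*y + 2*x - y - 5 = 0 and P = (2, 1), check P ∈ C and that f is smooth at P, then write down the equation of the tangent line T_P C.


Tangent line at P: 5*x - 3*y - 7 = 0.

Step 1: f(2, 1) = 0, so P lies on C.
Step 2: partial derivatives
  f_x(x, y) = 2*x - y + 2, f_y(x, y) = -x - 1.
  f_x(P) = 5, f_y(P) = -3 (gradient nonzero, so P is smooth).
Step 3: tangent line at P: 5·(x − 2) + -3·(y − 1) = 0.
Expanding: 5*x - 3*y - 7 = 0.


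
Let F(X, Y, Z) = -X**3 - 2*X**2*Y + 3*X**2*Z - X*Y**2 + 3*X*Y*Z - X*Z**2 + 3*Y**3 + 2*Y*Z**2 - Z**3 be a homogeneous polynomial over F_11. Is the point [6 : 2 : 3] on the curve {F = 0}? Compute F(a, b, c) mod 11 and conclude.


F(6,2,3) ≡ 5 (mod 11); P is NOT on the curve.

Evaluate F(6, 2, 3) term-by-term (mod 11).
  -X**3 ↦ -1·216·1·1 = -216
  -2*X**2*Y ↦ -2·36·2·1 = -144
  3*X**2*Z ↦ 3·36·1·3 = 324
  -X*Y**2 ↦ -1·6·4·1 = -24
  3*X*Y*Z ↦ 3·6·2·3 = 108
  -X*Z**2 ↦ -1·6·1·9 = -54
  3*Y**3 ↦ 3·1·8·1 = 24
  2*Y*Z**2 ↦ 2·1·2·9 = 36
  -Z**3 ↦ -1·1·1·27 = -27
Sum: F(6, 2, 3) = (-216) + (-144) + (324) + (-24) + (108) + (-54) + (24) + (36) + (-27) = 27.
Reducing mod 11: 27 ≡ 5 (mod 11).
Since F(a, b, c) ≡ 5 ≠ 0 (mod 11), P does NOT lie on the curve.


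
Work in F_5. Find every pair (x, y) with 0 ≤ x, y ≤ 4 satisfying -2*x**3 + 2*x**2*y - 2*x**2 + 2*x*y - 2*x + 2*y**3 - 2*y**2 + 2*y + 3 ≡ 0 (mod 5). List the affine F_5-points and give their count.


Affine F_5-points: {(0, 1), (0, 2), (0, 3), (2, 0), (3, 0), (3, 2), (3, 4), (4, 0)}; count = 8.

For each of the 25 pairs (x, y) ∈ F_5², evaluate f(x, y) mod 5. Record the zeros.
  x = 0: [0↦3, 1↦0, 2↦0, 3↦0, 4↦2]  zeros at y ∈ {1, 2, 3}
  x = 1: [0↦2, 1↦3, 2↦2, 3↦1, 4↦2]  zeros at y ∈ ∅
  x = 2: [0↦0, 1↦4, 2↦1, 3↦3, 4↦2]  zeros at y ∈ {0}
  x = 3: [0↦0, 1↦1, 2↦0, 3↦4, 4↦0]  zeros at y ∈ {0, 2, 4}
  x = 4: [0↦0, 1↦2, 2↦2, 3↦2, 4↦4]  zeros at y ∈ {0}
Collecting zeros: affine points = {(0, 1), (0, 2), (0, 3), (2, 0), (3, 0), (3, 2), (3, 4), (4, 0)}.
Total count |C(F_5)_aff| = 8.


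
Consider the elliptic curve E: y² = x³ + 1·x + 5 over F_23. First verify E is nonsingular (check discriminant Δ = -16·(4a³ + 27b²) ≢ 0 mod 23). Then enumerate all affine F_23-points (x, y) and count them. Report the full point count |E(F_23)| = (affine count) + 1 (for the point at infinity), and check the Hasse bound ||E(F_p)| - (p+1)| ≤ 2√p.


Affine points = {(3, 9), (3, 14), (4, 2), (4, 21), (10, 7), (10, 16), (11, 6), (11, 17), (14, 7), (14, 16), (16, 0), (17, 6), (17, 17), (18, 6), (18, 17), (19, 11), (19, 12), (21, 8), (21, 15), (22, 7), (22, 16)}; affine count = 21; |E(F_23)| = 22.

Discriminant check: Δ ∝ 4a³ + 27b² = 4·1³ + 27·5² = 4·1 + 27·25 ≡ 12 (mod 23). Nonzero ⇒ E is nonsingular.
For each x ∈ F_23, compute rhs = x³ + 1·x + 5 mod 23, then count y ∈ F_23 with y² ≡ rhs.
  x = 0: rhs = 5, matching y values: none (0 points).
  x = 1: rhs = 7, matching y values: none (0 points).
  x = 2: rhs = 15, matching y values: none (0 points).
  x = 3: rhs = 12, matching y values: 9, 14 (2 points).
  x = 4: rhs = 4, matching y values: 2, 21 (2 points).
  x = 5: rhs = 20, matching y values: none (0 points).
  x = 6: rhs = 20, matching y values: none (0 points).
  x = 7: rhs = 10, matching y values: none (0 points).
  x = 8: rhs = 19, matching y values: none (0 points).
  x = 9: rhs = 7, matching y values: none (0 points).
  x = 10: rhs = 3, matching y values: 7, 16 (2 points).
  x = 11: rhs = 13, matching y values: 6, 17 (2 points).
  x = 12: rhs = 20, matching y values: none (0 points).
  x = 13: rhs = 7, matching y values: none (0 points).
  x = 14: rhs = 3, matching y values: 7, 16 (2 points).
  x = 15: rhs = 14, matching y values: none (0 points).
  x = 16: rhs = 0, matching y values: 0 (1 points).
  x = 17: rhs = 13, matching y values: 6, 17 (2 points).
  x = 18: rhs = 13, matching y values: 6, 17 (2 points).
  x = 19: rhs = 6, matching y values: 11, 12 (2 points).
  x = 20: rhs = 21, matching y values: none (0 points).
  x = 21: rhs = 18, matching y values: 8, 15 (2 points).
  x = 22: rhs = 3, matching y values: 7, 16 (2 points).
Total affine count: 21.
Full point count |E(F_23)| = 21 + 1 = 22.
Hasse bound: |22 − (23+1)| = |-2| = 2 ≤ 2√23 ≈ 9.5917 ✓.


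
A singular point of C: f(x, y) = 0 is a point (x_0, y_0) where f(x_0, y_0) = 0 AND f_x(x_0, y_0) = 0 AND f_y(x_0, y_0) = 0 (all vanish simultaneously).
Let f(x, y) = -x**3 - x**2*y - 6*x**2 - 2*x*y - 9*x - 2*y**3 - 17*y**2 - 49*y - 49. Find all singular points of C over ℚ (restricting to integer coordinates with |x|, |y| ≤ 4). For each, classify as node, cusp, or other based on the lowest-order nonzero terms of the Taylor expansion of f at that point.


Singular points: {(-1, -3)}; classification: cusp.

Compute partial derivatives:
  f_x = -3*x**2 - 2*x*y - 12*x - 2*y - 9.
  f_y = -x**2 - 2*x - 6*y**2 - 34*y - 49.
Scan x_0 ∈ {−4, ..., 4}. For each x_0, f_y(x_0, y) is a polynomial in y; find its integer roots y ∈ {−4, ..., 4}, then test f_x and f at those candidates.
  x = -4: f_y(-4, y) = -6*y**2 - 34*y - 57; no integer root y with |y| ≤ 4.
  x = -3: f_y(-3, y) = -6*y**2 - 34*y - 52; no integer root y with |y| ≤ 4.
  x = -2: f_y(-2, y) = -6*y**2 - 34*y - 49; no integer root y with |y| ≤ 4.
  x = -1: f_y(-1, y) = -6*y**2 - 34*y - 48; vanishes at y ∈ {-3}. (-1, -3): f_x = 0, f = 0 — SINGULAR.
  x = 0: f_y(0, y) = -6*y**2 - 34*y - 49; no integer root y with |y| ≤ 4.
  x = 1: f_y(1, y) = -6*y**2 - 34*y - 52; no integer root y with |y| ≤ 4.
  x = 2: f_y(2, y) = -6*y**2 - 34*y - 57; no integer root y with |y| ≤ 4.
  x = 3: f_y(3, y) = -6*y**2 - 34*y - 64; no integer root y with |y| ≤ 4.
  x = 4: f_y(4, y) = -6*y**2 - 34*y - 73; no integer root y with |y| ≤ 4.
Only singular point on the grid: (-1, -3).
Classify: substitute x = -1 + u, y = -3 + v and expand: f = -u**3 - u**2*v - 2*v**3 + v**2.
No constant or linear terms (consistent with a singular point). Quadratic part: v**2. Cubic part: -u**3 - u**2*v - 2*v**3.
The quadratic part v**2 is a perfect square, so there is a single (double) tangent line v = 0, i.e. y = -3. Restricting the cubic part to that line (v = 0) leaves -u**3 ≠ 0, so f is not divisible by v and the branch is v² ≈ u**3 to lowest order — this is a cusp.
Classification: cusp.


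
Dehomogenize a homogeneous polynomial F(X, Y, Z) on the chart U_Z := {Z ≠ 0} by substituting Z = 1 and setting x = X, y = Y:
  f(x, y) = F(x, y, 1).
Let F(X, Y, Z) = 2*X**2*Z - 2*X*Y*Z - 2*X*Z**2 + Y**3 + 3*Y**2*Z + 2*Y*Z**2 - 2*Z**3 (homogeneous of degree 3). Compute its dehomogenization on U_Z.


f(x, y) = 2*x**2 - 2*x*y - 2*x + y**3 + 3*y**2 + 2*y - 2

On U_Z we set Z = 1. Each monomial c·X^i·Y^j·Z^k in F becomes c·x^i·y^j·1^k = c·x^i·y^j.
Substituting Z = 1: F(X, Y, 1) = 2*x**2 - 2*x*y - 2*x + y**3 + 3*y**2 + 2*y - 2.
Note: deg(f) ≤ deg(F) = 3; strict inequality happens when F is divisible by Z (lost terms).


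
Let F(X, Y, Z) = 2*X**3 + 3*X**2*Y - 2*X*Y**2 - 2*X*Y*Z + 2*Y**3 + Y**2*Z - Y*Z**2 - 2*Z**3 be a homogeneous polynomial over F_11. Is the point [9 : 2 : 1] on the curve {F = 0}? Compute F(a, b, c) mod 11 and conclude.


F(9,2,1) ≡ 4 (mod 11); P is NOT on the curve.

Evaluate F(9, 2, 1) term-by-term (mod 11).
  2*X**3 ↦ 2·729·1·1 = 1458
  3*X**2*Y ↦ 3·81·2·1 = 486
  -2*X*Y**2 ↦ -2·9·4·1 = -72
  -2*X*Y*Z ↦ -2·9·2·1 = -36
  2*Y**3 ↦ 2·1·8·1 = 16
  Y**2*Z ↦ 1·1·4·1 = 4
  -Y*Z**2 ↦ -1·1·2·1 = -2
  -2*Z**3 ↦ -2·1·1·1 = -2
Sum: F(9, 2, 1) = (1458) + (486) + (-72) + (-36) + (16) + (4) + (-2) + (-2) = 1852.
Reducing mod 11: 1852 ≡ 4 (mod 11).
Since F(a, b, c) ≡ 4 ≠ 0 (mod 11), P does NOT lie on the curve.


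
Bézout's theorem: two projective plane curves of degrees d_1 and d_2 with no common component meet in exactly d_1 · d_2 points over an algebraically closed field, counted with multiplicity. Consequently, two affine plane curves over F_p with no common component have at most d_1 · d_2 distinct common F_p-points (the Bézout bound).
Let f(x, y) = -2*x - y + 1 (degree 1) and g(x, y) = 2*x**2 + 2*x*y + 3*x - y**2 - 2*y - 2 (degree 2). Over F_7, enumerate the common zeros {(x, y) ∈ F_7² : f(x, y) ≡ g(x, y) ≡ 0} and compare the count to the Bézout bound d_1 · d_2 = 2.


Common zeros: {(4, 0)}; count = 1; Bézout bound = 2.

deg(f) = 1, deg(g) = 2, so Bézout bound = 2.
Scan x ∈ F_7. For each x, list the y ∈ F_7 with f(x, y) ≡ 0 and those with g(x, y) ≡ 0 (mod 7); the common zeros in that column are the intersection.
  x = 0: f ≡ 0 at y ∈ {1}; g ≡ 0 at y ∈ ∅; common: ∅.
  x = 1: f ≡ 0 at y ∈ {6}; g ≡ 0 at y ∈ ∅; common: ∅.
  x = 2: f ≡ 0 at y ∈ {4}; g ≡ 0 at y ∈ ∅; common: ∅.
  x = 3: f ≡ 0 at y ∈ {2}; g ≡ 0 at y ∈ {1, 3}; common: ∅.
  x = 4: f ≡ 0 at y ∈ {0}; g ≡ 0 at y ∈ {0, 6}; common: {0}.
  x = 5: f ≡ 0 at y ∈ {5}; g ≡ 0 at y ∈ {0, 1}; common: ∅.
  x = 6: f ≡ 0 at y ∈ {3}; g ≡ 0 at y ∈ {4, 6}; common: ∅.
Collecting: common zeros = {(4, 0)}, so the count is 1.
Comparison with the Bézout bound: 1 ≤ 2 = deg(f)·deg(g), as expected for curves with no common component (the affine F_7-count falls short of the bound because intersections may lie at infinity, over extension fields, or carry multiplicity).


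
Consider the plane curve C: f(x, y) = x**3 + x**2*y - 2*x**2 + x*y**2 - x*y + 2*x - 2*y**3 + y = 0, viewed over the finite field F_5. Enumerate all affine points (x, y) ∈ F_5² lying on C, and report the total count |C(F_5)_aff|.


Affine F_5-points: {(0, 0), (2, 4), (3, 0), (3, 2), (4, 0), (4, 1)}; count = 6.

For each of the 25 pairs (x, y) ∈ F_5², evaluate f(x, y) mod 5. Record the zeros.
  x = 0: [0↦0, 1↦4, 2↦1, 3↦4, 4↦1]  zeros at y ∈ {0}
  x = 1: [0↦1, 1↦1, 2↦1, 3↦4, 4↦3]  zeros at y ∈ ∅
  x = 2: [0↦4, 1↦2, 2↦2, 3↦2, 4↦0]  zeros at y ∈ {4}
  x = 3: [0↦0, 1↦3, 2↦0, 3↦4, 4↦3]  zeros at y ∈ {0, 2}
  x = 4: [0↦0, 1↦0, 2↦1, 3↦1, 4↦3]  zeros at y ∈ {0, 1}
Collecting zeros: affine points = {(0, 0), (2, 4), (3, 0), (3, 2), (4, 0), (4, 1)}.
Total count |C(F_5)_aff| = 6.


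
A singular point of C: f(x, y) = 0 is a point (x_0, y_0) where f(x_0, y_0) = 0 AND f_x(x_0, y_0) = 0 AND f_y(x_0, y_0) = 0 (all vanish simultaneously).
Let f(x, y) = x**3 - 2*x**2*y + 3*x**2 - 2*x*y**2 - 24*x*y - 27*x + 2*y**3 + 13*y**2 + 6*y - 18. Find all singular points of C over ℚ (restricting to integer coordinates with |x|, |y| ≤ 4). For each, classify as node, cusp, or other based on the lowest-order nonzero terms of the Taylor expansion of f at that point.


Singular points: {(-3, -3)}; classification: cusp.

Compute partial derivatives:
  f_x = 3*x**2 - 4*x*y + 6*x - 2*y**2 - 24*y - 27.
  f_y = -2*x**2 - 4*x*y - 24*x + 6*y**2 + 26*y + 6.
Scan x_0 ∈ {−4, ..., 4}. For each x_0, f_y(x_0, y) is a polynomial in y; find its integer roots y ∈ {−4, ..., 4}, then test f_x and f at those candidates.
  x = -4: f_y(-4, y) = 6*y**2 + 42*y + 70; no integer root y with |y| ≤ 4.
  x = -3: f_y(-3, y) = 6*y**2 + 38*y + 60; vanishes at y ∈ {-3}. (-3, -3): f_x = 0, f = 0 — SINGULAR.
  x = -2: f_y(-2, y) = 6*y**2 + 34*y + 46; no integer root y with |y| ≤ 4.
  x = -1: f_y(-1, y) = 6*y**2 + 30*y + 28; no integer root y with |y| ≤ 4.
  x = 0: f_y(0, y) = 6*y**2 + 26*y + 6; no integer root y with |y| ≤ 4.
  x = 1: f_y(1, y) = 6*y**2 + 22*y - 20; no integer root y with |y| ≤ 4.
  x = 2: f_y(2, y) = 6*y**2 + 18*y - 50; no integer root y with |y| ≤ 4.
  x = 3: f_y(3, y) = 6*y**2 + 14*y - 84; no integer root y with |y| ≤ 4.
  x = 4: f_y(4, y) = 6*y**2 + 10*y - 122; no integer root y with |y| ≤ 4.
Only singular point on the grid: (-3, -3).
Classify: substitute x = -3 + u, y = -3 + v and expand: f = u**3 - 2*u**2*v - 2*u*v**2 + 2*v**3 + v**2.
No constant or linear terms (consistent with a singular point). Quadratic part: v**2. Cubic part: u**3 - 2*u**2*v - 2*u*v**2 + 2*v**3.
The quadratic part v**2 is a perfect square, so there is a single (double) tangent line v = 0, i.e. y = -3. Restricting the cubic part to that line (v = 0) leaves u**3 ≠ 0, so f is not divisible by v and the branch is v² ≈ -u**3 to lowest order — this is a cusp.
Classification: cusp.


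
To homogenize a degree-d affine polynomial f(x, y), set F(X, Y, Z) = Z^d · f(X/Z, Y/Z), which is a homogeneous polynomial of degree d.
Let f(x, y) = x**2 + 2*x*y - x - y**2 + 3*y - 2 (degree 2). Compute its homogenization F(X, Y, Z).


F(X, Y, Z) = X**2 + 2*X*Y - X*Z - Y**2 + 3*Y*Z - 2*Z**2

deg(f) = 2.
Substitute x = X/Z, y = Y/Z into f, then multiply by Z^2.
  monomial 1·x^2·y^0 ↦ 1·X^2·Y^0·Z^0.
  monomial 2·x^1·y^1 ↦ 2·X^1·Y^1·Z^0.
  monomial -1·x^1·y^0 ↦ -1·X^1·Y^0·Z^1.
  monomial -1·x^0·y^2 ↦ -1·X^0·Y^2·Z^0.
  monomial 3·x^0·y^1 ↦ 3·X^0·Y^1·Z^1.
  monomial -2·x^0·y^0 ↦ -2·X^0·Y^0·Z^2.
Collecting: F(X, Y, Z) = X**2 + 2*X*Y - X*Z - Y**2 + 3*Y*Z - 2*Z**2.


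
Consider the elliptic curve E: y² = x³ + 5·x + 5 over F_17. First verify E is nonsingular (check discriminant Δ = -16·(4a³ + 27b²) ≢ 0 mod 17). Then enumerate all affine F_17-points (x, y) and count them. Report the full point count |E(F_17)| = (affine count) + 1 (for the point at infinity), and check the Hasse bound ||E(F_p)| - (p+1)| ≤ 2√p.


Affine points = {(3, 8), (3, 9), (4, 2), (4, 15), (5, 6), (5, 11), (6, 8), (6, 9), (7, 3), (7, 14), (8, 8), (8, 9), (10, 1), (10, 16), (12, 5), (12, 12), (15, 2), (15, 15), (16, 4), (16, 13)}; affine count = 20; |E(F_17)| = 21.

Discriminant check: Δ ∝ 4a³ + 27b² = 4·5³ + 27·5² = 4·125 + 27·25 ≡ 2 (mod 17). Nonzero ⇒ E is nonsingular.
For each x ∈ F_17, compute rhs = x³ + 5·x + 5 mod 17, then count y ∈ F_17 with y² ≡ rhs.
  x = 0: rhs = 5, matching y values: none (0 points).
  x = 1: rhs = 11, matching y values: none (0 points).
  x = 2: rhs = 6, matching y values: none (0 points).
  x = 3: rhs = 13, matching y values: 8, 9 (2 points).
  x = 4: rhs = 4, matching y values: 2, 15 (2 points).
  x = 5: rhs = 2, matching y values: 6, 11 (2 points).
  x = 6: rhs = 13, matching y values: 8, 9 (2 points).
  x = 7: rhs = 9, matching y values: 3, 14 (2 points).
  x = 8: rhs = 13, matching y values: 8, 9 (2 points).
  x = 9: rhs = 14, matching y values: none (0 points).
  x = 10: rhs = 1, matching y values: 1, 16 (2 points).
  x = 11: rhs = 14, matching y values: none (0 points).
  x = 12: rhs = 8, matching y values: 5, 12 (2 points).
  x = 13: rhs = 6, matching y values: none (0 points).
  x = 14: rhs = 14, matching y values: none (0 points).
  x = 15: rhs = 4, matching y values: 2, 15 (2 points).
  x = 16: rhs = 16, matching y values: 4, 13 (2 points).
Total affine count: 20.
Full point count |E(F_17)| = 20 + 1 = 21.
Hasse bound: |21 − (17+1)| = |3| = 3 ≤ 2√17 ≈ 8.2462 ✓.


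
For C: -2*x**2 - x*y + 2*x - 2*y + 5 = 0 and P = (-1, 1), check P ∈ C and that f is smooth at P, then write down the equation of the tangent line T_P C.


Tangent line at P: 5*x - y + 6 = 0.

Step 1: f(-1, 1) = 0, so P lies on C.
Step 2: partial derivatives
  f_x(x, y) = -4*x - y + 2, f_y(x, y) = -x - 2.
  f_x(P) = 5, f_y(P) = -1 (gradient nonzero, so P is smooth).
Step 3: tangent line at P: 5·(x − -1) + -1·(y − 1) = 0.
Expanding: 5*x - y + 6 = 0.


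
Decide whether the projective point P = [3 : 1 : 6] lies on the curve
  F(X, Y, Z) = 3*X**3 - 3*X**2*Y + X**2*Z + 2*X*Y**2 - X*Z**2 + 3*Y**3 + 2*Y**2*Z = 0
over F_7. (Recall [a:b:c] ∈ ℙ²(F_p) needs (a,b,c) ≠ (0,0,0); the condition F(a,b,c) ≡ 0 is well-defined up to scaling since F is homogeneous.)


F(3,1,6) ≡ 0 (mod 7); P is on the curve.

Evaluate F(3, 1, 6) term-by-term (mod 7).
  3*X**3 ↦ 3·27·1·1 = 81
  -3*X**2*Y ↦ -3·9·1·1 = -27
  X**2*Z ↦ 1·9·1·6 = 54
  2*X*Y**2 ↦ 2·3·1·1 = 6
  -X*Z**2 ↦ -1·3·1·36 = -108
  3*Y**3 ↦ 3·1·1·1 = 3
  2*Y**2*Z ↦ 2·1·1·6 = 12
Sum: F(3, 1, 6) = (81) + (-27) + (54) + (6) + (-108) + (3) + (12) = 21.
Reducing mod 7: 21 ≡ 0 (mod 7).
Since F(a, b, c) ≡ 0 (mod 7), P lies on the curve.


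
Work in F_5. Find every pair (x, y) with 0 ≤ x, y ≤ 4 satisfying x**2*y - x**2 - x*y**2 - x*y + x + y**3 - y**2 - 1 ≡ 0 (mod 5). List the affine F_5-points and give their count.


Affine F_5-points: {(4, 1), (4, 3)}; count = 2.

For each of the 25 pairs (x, y) ∈ F_5², evaluate f(x, y) mod 5. Record the zeros.
  x = 0: [0↦4, 1↦4, 2↦3, 3↦2, 4↦2]  zeros at y ∈ ∅
  x = 1: [0↦4, 1↦3, 2↦4, 3↦3, 4↦1]  zeros at y ∈ ∅
  x = 2: [0↦2, 1↦2, 2↦2, 3↦3, 4↦1]  zeros at y ∈ ∅
  x = 3: [0↦3, 1↦1, 2↦2, 3↦2, 4↦2]  zeros at y ∈ ∅
  x = 4: [0↦2, 1↦0, 2↦4, 3↦0, 4↦4]  zeros at y ∈ {1, 3}
Collecting zeros: affine points = {(4, 1), (4, 3)}.
Total count |C(F_5)_aff| = 2.


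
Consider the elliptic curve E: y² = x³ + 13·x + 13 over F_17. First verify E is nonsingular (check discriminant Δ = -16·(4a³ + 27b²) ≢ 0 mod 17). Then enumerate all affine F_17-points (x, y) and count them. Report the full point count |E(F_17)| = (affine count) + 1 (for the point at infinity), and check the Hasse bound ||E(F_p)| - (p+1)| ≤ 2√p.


Affine points = {(0, 8), (0, 9), (2, 8), (2, 9), (5, 4), (5, 13), (6, 1), (6, 16), (8, 0), (9, 3), (9, 14), (10, 2), (10, 15), (11, 5), (11, 12), (13, 4), (13, 13), (14, 7), (14, 10), (15, 8), (15, 9), (16, 4), (16, 13)}; affine count = 23; |E(F_17)| = 24.

Discriminant check: Δ ∝ 4a³ + 27b² = 4·13³ + 27·13² = 4·2197 + 27·169 ≡ 6 (mod 17). Nonzero ⇒ E is nonsingular.
For each x ∈ F_17, compute rhs = x³ + 13·x + 13 mod 17, then count y ∈ F_17 with y² ≡ rhs.
  x = 0: rhs = 13, matching y values: 8, 9 (2 points).
  x = 1: rhs = 10, matching y values: none (0 points).
  x = 2: rhs = 13, matching y values: 8, 9 (2 points).
  x = 3: rhs = 11, matching y values: none (0 points).
  x = 4: rhs = 10, matching y values: none (0 points).
  x = 5: rhs = 16, matching y values: 4, 13 (2 points).
  x = 6: rhs = 1, matching y values: 1, 16 (2 points).
  x = 7: rhs = 5, matching y values: none (0 points).
  x = 8: rhs = 0, matching y values: 0 (1 points).
  x = 9: rhs = 9, matching y values: 3, 14 (2 points).
  x = 10: rhs = 4, matching y values: 2, 15 (2 points).
  x = 11: rhs = 8, matching y values: 5, 12 (2 points).
  x = 12: rhs = 10, matching y values: none (0 points).
  x = 13: rhs = 16, matching y values: 4, 13 (2 points).
  x = 14: rhs = 15, matching y values: 7, 10 (2 points).
  x = 15: rhs = 13, matching y values: 8, 9 (2 points).
  x = 16: rhs = 16, matching y values: 4, 13 (2 points).
Total affine count: 23.
Full point count |E(F_17)| = 23 + 1 = 24.
Hasse bound: |24 − (17+1)| = |6| = 6 ≤ 2√17 ≈ 8.2462 ✓.


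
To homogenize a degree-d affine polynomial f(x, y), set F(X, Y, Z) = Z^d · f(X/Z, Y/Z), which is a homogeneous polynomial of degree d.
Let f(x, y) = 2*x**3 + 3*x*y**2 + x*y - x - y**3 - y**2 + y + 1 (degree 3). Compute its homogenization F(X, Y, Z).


F(X, Y, Z) = 2*X**3 + 3*X*Y**2 + X*Y*Z - X*Z**2 - Y**3 - Y**2*Z + Y*Z**2 + Z**3

deg(f) = 3.
Substitute x = X/Z, y = Y/Z into f, then multiply by Z^3.
  monomial 2·x^3·y^0 ↦ 2·X^3·Y^0·Z^0.
  monomial 3·x^1·y^2 ↦ 3·X^1·Y^2·Z^0.
  monomial 1·x^1·y^1 ↦ 1·X^1·Y^1·Z^1.
  monomial -1·x^1·y^0 ↦ -1·X^1·Y^0·Z^2.
  monomial -1·x^0·y^3 ↦ -1·X^0·Y^3·Z^0.
  monomial -1·x^0·y^2 ↦ -1·X^0·Y^2·Z^1.
  monomial 1·x^0·y^1 ↦ 1·X^0·Y^1·Z^2.
  monomial 1·x^0·y^0 ↦ 1·X^0·Y^0·Z^3.
Collecting: F(X, Y, Z) = 2*X**3 + 3*X*Y**2 + X*Y*Z - X*Z**2 - Y**3 - Y**2*Z + Y*Z**2 + Z**3.


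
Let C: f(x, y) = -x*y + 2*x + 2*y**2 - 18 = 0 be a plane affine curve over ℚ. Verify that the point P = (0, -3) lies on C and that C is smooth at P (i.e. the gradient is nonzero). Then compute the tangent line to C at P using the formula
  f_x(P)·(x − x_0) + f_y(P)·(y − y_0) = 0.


Tangent line at P: 5*x - 12*y - 36 = 0.

Step 1: f(0, -3) = 0, so P lies on C.
Step 2: partial derivatives
  f_x(x, y) = 2 - y, f_y(x, y) = -x + 4*y.
  f_x(P) = 5, f_y(P) = -12 (gradient nonzero, so P is smooth).
Step 3: tangent line at P: 5·(x − 0) + -12·(y − -3) = 0.
Expanding: 5*x - 12*y - 36 = 0.


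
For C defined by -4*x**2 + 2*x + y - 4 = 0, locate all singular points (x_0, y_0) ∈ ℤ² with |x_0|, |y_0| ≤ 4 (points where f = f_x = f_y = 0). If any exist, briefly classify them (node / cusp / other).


No singular points in the scanned grid; C is smooth there.

Compute partial derivatives:
  f_x = 2 - 8*x.
  f_y = 1.
f_y = 1 is a nonzero constant, so f_y never vanishes: no point (x, y) can satisfy f = f_x = f_y = 0. In particular no (x, y) ∈ {−4, ..., 4}² is singular; the curve is smooth.


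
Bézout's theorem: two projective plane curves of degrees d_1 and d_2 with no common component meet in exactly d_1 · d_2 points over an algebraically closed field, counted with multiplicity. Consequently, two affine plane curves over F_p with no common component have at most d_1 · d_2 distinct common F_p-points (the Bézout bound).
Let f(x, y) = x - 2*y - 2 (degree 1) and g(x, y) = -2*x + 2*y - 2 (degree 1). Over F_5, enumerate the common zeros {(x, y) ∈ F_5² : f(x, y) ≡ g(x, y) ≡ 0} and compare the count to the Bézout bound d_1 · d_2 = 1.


Common zeros: {(1, 2)}; count = 1; Bézout bound = 1.

deg(f) = 1, deg(g) = 1, so Bézout bound = 1.
Scan x ∈ F_5. For each x, list the y ∈ F_5 with f(x, y) ≡ 0 and those with g(x, y) ≡ 0 (mod 5); the common zeros in that column are the intersection.
  x = 0: f ≡ 0 at y ∈ {4}; g ≡ 0 at y ∈ {1}; common: ∅.
  x = 1: f ≡ 0 at y ∈ {2}; g ≡ 0 at y ∈ {2}; common: {2}.
  x = 2: f ≡ 0 at y ∈ {0}; g ≡ 0 at y ∈ {3}; common: ∅.
  x = 3: f ≡ 0 at y ∈ {3}; g ≡ 0 at y ∈ {4}; common: ∅.
  x = 4: f ≡ 0 at y ∈ {1}; g ≡ 0 at y ∈ {0}; common: ∅.
Collecting: common zeros = {(1, 2)}, so the count is 1.
Comparison with the Bézout bound: 1 ≤ 1 = deg(f)·deg(g), as expected for curves with no common component (the bound is attained).
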